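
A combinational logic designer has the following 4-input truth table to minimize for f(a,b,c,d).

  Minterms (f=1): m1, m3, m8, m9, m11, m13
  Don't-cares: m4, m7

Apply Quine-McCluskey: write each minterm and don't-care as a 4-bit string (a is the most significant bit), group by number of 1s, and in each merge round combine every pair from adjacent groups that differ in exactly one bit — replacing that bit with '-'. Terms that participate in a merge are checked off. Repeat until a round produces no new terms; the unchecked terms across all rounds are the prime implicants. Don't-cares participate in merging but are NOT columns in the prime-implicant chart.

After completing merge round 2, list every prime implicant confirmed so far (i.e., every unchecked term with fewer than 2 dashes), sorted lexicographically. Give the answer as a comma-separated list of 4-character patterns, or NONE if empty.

0-11, 0100, 1-01, 100-

Round 0: 0001✓ 0011✓ 0100 0111✓ 1000✓ 1001✓ 1011✓ 1101✓
Round 1: -001✓ -011✓ 0-11 00-1✓ 1-01 10-1✓ 100-
Round 2: -0-1
PIs = {-0-1, 0-11, 0100, 1-01, 100-}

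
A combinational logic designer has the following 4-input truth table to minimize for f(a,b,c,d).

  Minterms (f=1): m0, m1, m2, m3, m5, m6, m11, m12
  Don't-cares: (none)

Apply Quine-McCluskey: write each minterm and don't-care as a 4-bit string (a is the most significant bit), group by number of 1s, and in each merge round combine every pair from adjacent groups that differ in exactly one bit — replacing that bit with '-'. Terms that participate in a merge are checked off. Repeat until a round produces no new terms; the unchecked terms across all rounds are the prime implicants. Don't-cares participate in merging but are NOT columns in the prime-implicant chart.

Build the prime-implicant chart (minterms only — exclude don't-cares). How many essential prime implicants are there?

5

[col 0] 0000*, 0001*, 0010*, 0011*, 0101*, 0110*, 1011*, 1100
[col 1] -011, 0-01, 0-10, 00-0*, 00-1*, 000-*, 001-*
[col 2] 00--
Prime implicants: -011, 0-01, 0-10, 00--, 1100
PI chart (minterm → PIs covering it):
  0 | 00--  (sole → essential)
  1 | 0-01,00--
  2 | 0-10,00--
  3 | -011,00--
  5 | 0-01  (sole → essential)
  6 | 0-10  (sole → essential)
  11 | -011  (sole → essential)
  12 | 1100  (sole → essential)
Essential prime implicants: -011, 0-01, 0-10, 00--, 1100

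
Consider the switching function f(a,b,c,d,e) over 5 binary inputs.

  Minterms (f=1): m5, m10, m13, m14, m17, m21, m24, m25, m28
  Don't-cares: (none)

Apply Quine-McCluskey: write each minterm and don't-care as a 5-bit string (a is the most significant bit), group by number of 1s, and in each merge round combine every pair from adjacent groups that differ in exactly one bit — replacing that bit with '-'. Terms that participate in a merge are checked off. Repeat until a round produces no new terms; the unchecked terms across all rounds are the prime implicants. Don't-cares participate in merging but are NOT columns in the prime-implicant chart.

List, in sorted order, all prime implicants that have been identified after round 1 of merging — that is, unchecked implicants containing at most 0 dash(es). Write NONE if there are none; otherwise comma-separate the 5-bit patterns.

Round 0: 00101✓ 01010✓ 01101✓ 01110✓ 10001✓ 10101✓ 11000✓ 11001✓ 11100✓
Round 1: -0101 0-101 01-10 1-001 10-01 11-00 1100-
PIs = {-0101, 0-101, 01-10, 1-001, 10-01, 11-00, 1100-}

NONE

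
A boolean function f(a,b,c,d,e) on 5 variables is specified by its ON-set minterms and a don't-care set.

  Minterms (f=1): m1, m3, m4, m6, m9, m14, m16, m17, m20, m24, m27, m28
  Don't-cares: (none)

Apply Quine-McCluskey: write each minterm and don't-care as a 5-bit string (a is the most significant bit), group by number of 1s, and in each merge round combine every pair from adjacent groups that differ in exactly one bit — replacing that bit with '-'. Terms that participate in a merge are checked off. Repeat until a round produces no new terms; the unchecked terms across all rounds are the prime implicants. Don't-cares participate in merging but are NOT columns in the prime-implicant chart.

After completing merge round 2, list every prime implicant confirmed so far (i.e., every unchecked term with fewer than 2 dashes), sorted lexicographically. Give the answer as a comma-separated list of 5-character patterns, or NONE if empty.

Round 0: 00001✓ 00011✓ 00100✓ 00110✓ 01001✓ 01110✓ 10000✓ 10001✓ 10100✓ 11000✓ 11011 11100✓
Round 1: -0001 -0100 0-001 0-110 000-1 001-0 1-000✓ 1-100✓ 10-00✓ 1000- 11-00✓
Round 2: 1--00
PIs = {-0001, -0100, 0-001, 0-110, 000-1, 001-0, 1--00, 1000-, 11011}

-0001, -0100, 0-001, 0-110, 000-1, 001-0, 1000-, 11011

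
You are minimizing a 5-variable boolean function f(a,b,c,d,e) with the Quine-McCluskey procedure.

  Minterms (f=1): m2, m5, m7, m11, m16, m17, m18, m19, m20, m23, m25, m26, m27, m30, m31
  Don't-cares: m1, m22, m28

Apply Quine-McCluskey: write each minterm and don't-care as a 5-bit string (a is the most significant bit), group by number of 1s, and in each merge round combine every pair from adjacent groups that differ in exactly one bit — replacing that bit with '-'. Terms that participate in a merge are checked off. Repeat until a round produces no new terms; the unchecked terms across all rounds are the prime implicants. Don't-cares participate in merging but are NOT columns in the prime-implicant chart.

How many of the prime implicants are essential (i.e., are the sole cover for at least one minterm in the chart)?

4

size-2^0 implicants → 00001(✓)  00010(✓)  00101(✓)  00111(✓)  01011(✓)  10000(✓)  10001(✓)  10010(✓)  10011(✓)  10100(✓)  10110(✓)  10111(✓)  11001(✓)  11010(✓)  11011(✓)  11100(✓)  11110(✓)  11111(✓)
size-2^1 implicants → -0001  -0010  -0111  -1011  00-01  001-1  1-001(✓)  1-010(✓)  1-011(✓)  1-100(✓)  1-110(✓)  1-111(✓)  10-00(✓)  10-10(✓)  10-11(✓)  100-0(✓)  100-1(✓)  1000-(✓)  1001-(✓)  101-0(✓)  1011-(✓)  11-10(✓)  11-11(✓)  110-1(✓)  1101-(✓)  111-0(✓)  1111-(✓)
size-2^2 implicants → 1--10(✓)  1--11(✓)  1-0-1  1-01-(✓)  1-1-0  1-11-(✓)  10--0  10-1-(✓)  100--  11-1-(✓)
size-2^3 implicants → 1--1-
Unchecked terms (primes): -0001, -0010, -0111, -1011, 00-01, 001-1, 1--1-, 1-0-1, 1-1-0, 10--0, 100--
Minterm coverage:
  m2 ⊆ -0010 [E]
  m5 ⊆ 00-01,001-1
  m7 ⊆ -0111,001-1
  m11 ⊆ -1011 [E]
  m16 ⊆ 10--0,100--
  m17 ⊆ -0001,1-0-1,100--
  m18 ⊆ -0010,1--1-,10--0,100--
  m19 ⊆ 1--1-,1-0-1,100--
  m20 ⊆ 1-1-0,10--0
  m23 ⊆ -0111,1--1-
  m25 ⊆ 1-0-1 [E]
  m26 ⊆ 1--1- [E]
  m27 ⊆ -1011,1--1-,1-0-1
  m30 ⊆ 1--1-,1-1-0
  m31 ⊆ 1--1- [E]
E = {-0010, -1011, 1--1-, 1-0-1}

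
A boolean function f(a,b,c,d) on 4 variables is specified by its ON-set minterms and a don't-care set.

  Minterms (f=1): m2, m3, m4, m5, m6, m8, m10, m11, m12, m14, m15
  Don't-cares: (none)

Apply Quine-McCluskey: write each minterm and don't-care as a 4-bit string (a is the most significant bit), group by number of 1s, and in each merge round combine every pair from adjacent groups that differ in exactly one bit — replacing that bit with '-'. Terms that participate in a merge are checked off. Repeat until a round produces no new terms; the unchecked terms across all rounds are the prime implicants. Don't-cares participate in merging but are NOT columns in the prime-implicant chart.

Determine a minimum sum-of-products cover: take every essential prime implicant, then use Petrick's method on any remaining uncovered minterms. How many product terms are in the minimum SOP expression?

Round 0: 0010✓ 0011✓ 0100✓ 0101✓ 0110✓ 1000✓ 1010✓ 1011✓ 1100✓ 1110✓ 1111✓
Round 1: -010✓ -011✓ -100✓ -110✓ 0-10✓ 001-✓ 01-0✓ 010- 1-00✓ 1-10✓ 1-11✓ 10-0✓ 101-✓ 11-0✓ 111-✓
Round 2: --10 -01- -1-0 1--0 1-1-
PIs = {--10, -01-, -1-0, 010-, 1--0, 1-1-}
Coverage chart:
  m2: --10,-01-
  m3: -01- ←essential
  m4: -1-0,010-
  m5: 010- ←essential
  m6: --10,-1-0
  m8: 1--0 ←essential
  m10: --10,-01-,1--0,1-1-
  m11: -01-,1-1-
  m12: -1-0,1--0
  m14: --10,-1-0,1--0,1-1-
  m15: 1-1- ←essential
Essential: -01-, 010-, 1--0, 1-1-
Petrick residual → --10
Min cover (5 terms): cd' + b'c + a'bc' + ad' + ac

5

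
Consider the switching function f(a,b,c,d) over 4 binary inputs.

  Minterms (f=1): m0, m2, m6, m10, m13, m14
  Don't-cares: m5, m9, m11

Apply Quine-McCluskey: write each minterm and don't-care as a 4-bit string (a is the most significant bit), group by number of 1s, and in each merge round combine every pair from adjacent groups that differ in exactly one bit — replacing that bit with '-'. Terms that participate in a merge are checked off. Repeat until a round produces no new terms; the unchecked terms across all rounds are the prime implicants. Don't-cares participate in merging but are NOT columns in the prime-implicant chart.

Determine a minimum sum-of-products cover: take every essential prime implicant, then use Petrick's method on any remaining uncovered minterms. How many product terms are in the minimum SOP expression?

3

[col 0] 0000*, 0010*, 0101*, 0110*, 1001*, 1010*, 1011*, 1101*, 1110*
[col 1] -010*, -101, -110*, 0-10*, 00-0, 1-01, 1-10*, 10-1, 101-
[col 2] --10
Prime implicants: --10, -101, 00-0, 1-01, 10-1, 101-
PI chart (minterm → PIs covering it):
  0 | 00-0  (sole → essential)
  2 | --10,00-0
  6 | --10  (sole → essential)
  10 | --10,101-
  13 | -101,1-01
  14 | --10  (sole → essential)
Essential prime implicants: --10, 00-0
Petrick residual → -101
Minimum SOP uses 3 PIs: cd' + bc'd + a'b'd'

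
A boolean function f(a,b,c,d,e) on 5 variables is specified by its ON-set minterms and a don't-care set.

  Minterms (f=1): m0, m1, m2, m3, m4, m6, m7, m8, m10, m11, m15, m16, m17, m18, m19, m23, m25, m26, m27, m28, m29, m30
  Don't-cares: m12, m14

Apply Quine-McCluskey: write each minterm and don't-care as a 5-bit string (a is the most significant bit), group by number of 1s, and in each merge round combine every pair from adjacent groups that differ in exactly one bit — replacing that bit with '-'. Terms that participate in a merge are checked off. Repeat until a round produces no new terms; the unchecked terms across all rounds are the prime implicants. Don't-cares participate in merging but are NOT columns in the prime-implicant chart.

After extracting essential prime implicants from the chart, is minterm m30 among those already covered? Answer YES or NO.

NO

size-2^0 implicants → 00000(✓)  00001(✓)  00010(✓)  00011(✓)  00100(✓)  00110(✓)  00111(✓)  01000(✓)  01010(✓)  01011(✓)  01100(✓)  01110(✓)  01111(✓)  10000(✓)  10001(✓)  10010(✓)  10011(✓)  10111(✓)  11001(✓)  11010(✓)  11011(✓)  11100(✓)  11101(✓)  11110(✓)
size-2^1 implicants → -0000(✓)  -0001(✓)  -0010(✓)  -0011(✓)  -0111(✓)  -1010(✓)  -1011(✓)  -1100(✓)  -1110(✓)  0-000(✓)  0-010(✓)  0-011(✓)  0-100(✓)  0-110(✓)  0-111(✓)  00-00(✓)  00-10(✓)  00-11(✓)  000-0(✓)  000-1(✓)  0000-(✓)  0001-(✓)  001-0(✓)  0011-(✓)  01-00(✓)  01-10(✓)  01-11(✓)  010-0(✓)  0101-(✓)  011-0(✓)  0111-(✓)  1-001(✓)  1-010(✓)  1-011(✓)  10-11(✓)  100-0(✓)  100-1(✓)  1000-(✓)  1001-(✓)  11-01  11-10(✓)  110-1(✓)  1101-(✓)  111-0(✓)  1110-
size-2^2 implicants → --010(✓)  --011(✓)  -0-11  -00-0(✓)  -00-1(✓)  -000-(✓)  -001-(✓)  -1-10  -101-(✓)  -11-0  0--00(✓)  0--10(✓)  0--11(✓)  0-0-0(✓)  0-01-(✓)  0-1-0(✓)  0-11-(✓)  00--0(✓)  00-1-(✓)  000--(✓)  01--0(✓)  01-1-(✓)  1-0-1  1-01-(✓)  100--(✓)
size-2^3 implicants → --01-  -00--  0---0  0--1-
Unchecked terms (primes): --01-, -0-11, -00--, -1-10, -11-0, 0---0, 0--1-, 1-0-1, 11-01, 1110-
Minterm coverage:
  m0 ⊆ -00--,0---0
  m1 ⊆ -00-- [E]
  m2 ⊆ --01-,-00--,0---0,0--1-
  m3 ⊆ --01-,-0-11,-00--,0--1-
  m4 ⊆ 0---0 [E]
  m6 ⊆ 0---0,0--1-
  m7 ⊆ -0-11,0--1-
  m8 ⊆ 0---0 [E]
  m10 ⊆ --01-,-1-10,0---0,0--1-
  m11 ⊆ --01-,0--1-
  m15 ⊆ 0--1- [E]
  m16 ⊆ -00-- [E]
  m17 ⊆ -00--,1-0-1
  m18 ⊆ --01-,-00--
  m19 ⊆ --01-,-0-11,-00--,1-0-1
  m23 ⊆ -0-11 [E]
  m25 ⊆ 1-0-1,11-01
  m26 ⊆ --01-,-1-10
  m27 ⊆ --01-,1-0-1
  m28 ⊆ -11-0,1110-
  m29 ⊆ 11-01,1110-
  m30 ⊆ -1-10,-11-0
E = {-0-11, -00--, 0---0, 0--1-}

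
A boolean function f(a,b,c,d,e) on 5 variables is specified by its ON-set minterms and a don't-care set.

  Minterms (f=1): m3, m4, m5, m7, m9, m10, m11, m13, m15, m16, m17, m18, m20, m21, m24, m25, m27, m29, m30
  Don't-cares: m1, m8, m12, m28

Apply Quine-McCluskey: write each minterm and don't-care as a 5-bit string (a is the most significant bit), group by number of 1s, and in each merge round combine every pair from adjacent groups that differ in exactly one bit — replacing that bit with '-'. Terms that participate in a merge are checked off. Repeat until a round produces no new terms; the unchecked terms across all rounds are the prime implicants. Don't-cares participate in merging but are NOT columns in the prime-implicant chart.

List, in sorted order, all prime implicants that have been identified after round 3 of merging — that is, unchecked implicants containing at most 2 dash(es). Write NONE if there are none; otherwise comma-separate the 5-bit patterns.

[col 0] 00001*, 00011*, 00100*, 00101*, 00111*, 01000*, 01001*, 01010*, 01011*, 01100*, 01101*, 01111*, 10000*, 10001*, 10010*, 10100*, 10101*, 11000*, 11001*, 11011*, 11100*, 11101*, 11110*
[col 1] -0001*, -0100*, -0101*, -1000*, -1001*, -1011*, -1100*, -1101*, 0-001*, 0-011*, 0-100*, 0-101*, 0-111*, 00-01*, 00-11*, 000-1*, 001-1*, 0010-*, 01-00*, 01-01*, 01-11*, 010-0*, 010-1*, 0100-*, 0101-*, 011-1*, 0110-*, 1-000*, 1-001*, 1-100*, 1-101*, 10-00*, 10-01*, 100-0, 1000-*, 1010-*, 11-00*, 11-01*, 110-1*, 1100-*, 111-0, 1110-*
[col 2] --001*, --100*, --101*, -0-01*, -010-*, -1-00*, -1-01*, -10-1, -100-*, -110-*, 0--01*, 0--11*, 0-0-1*, 0-1-1*, 0-10-*, 00--1*, 01--1*, 01-0-*, 010--, 1--00*, 1--01*, 1-00-*, 1-10-*, 10-0-*, 11-0-*
[col 3] ---01, --10-, -1-0-, 0---1, 1--0-
Prime implicants: ---01, --10-, -1-0-, -10-1, 0---1, 010--, 1--0-, 100-0, 111-0

-10-1, 010--, 100-0, 111-0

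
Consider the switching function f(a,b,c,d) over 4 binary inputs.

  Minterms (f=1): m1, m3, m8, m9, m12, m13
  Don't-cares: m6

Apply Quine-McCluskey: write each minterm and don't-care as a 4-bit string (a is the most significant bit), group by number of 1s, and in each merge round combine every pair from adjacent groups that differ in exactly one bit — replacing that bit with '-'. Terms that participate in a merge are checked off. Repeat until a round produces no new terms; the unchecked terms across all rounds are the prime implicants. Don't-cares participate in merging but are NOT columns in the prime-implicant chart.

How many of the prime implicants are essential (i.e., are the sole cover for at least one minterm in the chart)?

[col 0] 0001*, 0011*, 0110, 1000*, 1001*, 1100*, 1101*
[col 1] -001, 00-1, 1-00*, 1-01*, 100-*, 110-*
[col 2] 1-0-
Prime implicants: -001, 00-1, 0110, 1-0-
PI chart (minterm → PIs covering it):
  1 | -001,00-1
  3 | 00-1  (sole → essential)
  8 | 1-0-  (sole → essential)
  9 | -001,1-0-
  12 | 1-0-  (sole → essential)
  13 | 1-0-  (sole → essential)
Essential prime implicants: 00-1, 1-0-

2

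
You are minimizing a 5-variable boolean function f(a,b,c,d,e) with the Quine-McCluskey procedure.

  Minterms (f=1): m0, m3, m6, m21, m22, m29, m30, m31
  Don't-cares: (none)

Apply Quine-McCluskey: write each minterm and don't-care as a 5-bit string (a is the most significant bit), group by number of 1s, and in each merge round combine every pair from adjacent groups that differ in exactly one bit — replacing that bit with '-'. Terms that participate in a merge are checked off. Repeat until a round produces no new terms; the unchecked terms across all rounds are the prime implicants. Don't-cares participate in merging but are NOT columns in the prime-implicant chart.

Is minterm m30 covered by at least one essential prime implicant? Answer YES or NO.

size-2^0 implicants → 00000  00011  00110(✓)  10101(✓)  10110(✓)  11101(✓)  11110(✓)  11111(✓)
size-2^1 implicants → -0110  1-101  1-110  111-1  1111-
Unchecked terms (primes): -0110, 00000, 00011, 1-101, 1-110, 111-1, 1111-
Minterm coverage:
  m0 ⊆ 00000 [E]
  m3 ⊆ 00011 [E]
  m6 ⊆ -0110 [E]
  m21 ⊆ 1-101 [E]
  m22 ⊆ -0110,1-110
  m29 ⊆ 1-101,111-1
  m30 ⊆ 1-110,1111-
  m31 ⊆ 111-1,1111-
E = {-0110, 00000, 00011, 1-101}

NO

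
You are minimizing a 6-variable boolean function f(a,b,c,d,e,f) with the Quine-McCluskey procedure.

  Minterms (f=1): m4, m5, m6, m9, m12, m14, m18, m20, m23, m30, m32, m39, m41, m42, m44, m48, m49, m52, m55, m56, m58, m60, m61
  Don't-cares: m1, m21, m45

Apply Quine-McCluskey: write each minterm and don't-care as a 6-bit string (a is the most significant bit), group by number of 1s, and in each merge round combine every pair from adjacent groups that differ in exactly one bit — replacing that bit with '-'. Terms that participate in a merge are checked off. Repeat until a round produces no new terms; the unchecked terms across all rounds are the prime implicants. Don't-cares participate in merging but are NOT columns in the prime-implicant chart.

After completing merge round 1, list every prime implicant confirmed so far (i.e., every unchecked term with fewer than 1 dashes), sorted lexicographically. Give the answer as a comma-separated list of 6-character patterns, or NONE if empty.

Round 0: 000001✓ 000100✓ 000101✓ 000110✓ 001001✓ 001100✓ 001110✓ 010010 010100✓ 010101✓ 010111✓ 011110✓ 100000✓ 100111✓ 101001✓ 101010✓ 101100✓ 101101✓ 110000✓ 110001✓ 110100✓ 110111✓ 111000✓ 111010✓ 111100✓ 111101✓
Round 1: -01001 -01100 -10100 -10111 0-0100✓ 0-0101✓ 0-1110 00-001 00-100✓ 00-110✓ 000-01 0001-0✓ 00010-✓ 0011-0✓ 0101-1 01010-✓ 1-0000 1-0111 1-1010 1-1100✓ 1-1101✓ 101-01 10110-✓ 11-000✓ 11-100✓ 110-00✓ 11000- 111-00✓ 1110-0 11110-✓
Round 2: 0-010- 00-1-0 1-110- 11--00
PIs = {-01001, -01100, -10100, -10111, 0-010-, 0-1110, 00-001, 00-1-0, 000-01, 010010, 0101-1, 1-0000, 1-0111, 1-1010, 1-110-, 101-01, 11--00, 11000-, 1110-0}

010010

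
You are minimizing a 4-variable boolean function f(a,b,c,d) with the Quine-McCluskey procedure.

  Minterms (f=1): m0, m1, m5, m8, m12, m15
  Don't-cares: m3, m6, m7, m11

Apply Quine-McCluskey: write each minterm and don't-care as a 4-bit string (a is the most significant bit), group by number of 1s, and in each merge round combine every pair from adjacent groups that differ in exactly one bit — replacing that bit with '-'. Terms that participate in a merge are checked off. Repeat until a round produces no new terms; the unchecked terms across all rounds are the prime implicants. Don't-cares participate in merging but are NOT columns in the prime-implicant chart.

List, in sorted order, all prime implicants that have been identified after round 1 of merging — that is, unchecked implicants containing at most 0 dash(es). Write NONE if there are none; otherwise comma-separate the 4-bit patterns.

size-2^0 implicants → 0000(✓)  0001(✓)  0011(✓)  0101(✓)  0110(✓)  0111(✓)  1000(✓)  1011(✓)  1100(✓)  1111(✓)
size-2^1 implicants → -000  -011(✓)  -111(✓)  0-01(✓)  0-11(✓)  00-1(✓)  000-  01-1(✓)  011-  1-00  1-11(✓)
size-2^2 implicants → --11  0--1
Unchecked terms (primes): --11, -000, 0--1, 000-, 011-, 1-00

NONE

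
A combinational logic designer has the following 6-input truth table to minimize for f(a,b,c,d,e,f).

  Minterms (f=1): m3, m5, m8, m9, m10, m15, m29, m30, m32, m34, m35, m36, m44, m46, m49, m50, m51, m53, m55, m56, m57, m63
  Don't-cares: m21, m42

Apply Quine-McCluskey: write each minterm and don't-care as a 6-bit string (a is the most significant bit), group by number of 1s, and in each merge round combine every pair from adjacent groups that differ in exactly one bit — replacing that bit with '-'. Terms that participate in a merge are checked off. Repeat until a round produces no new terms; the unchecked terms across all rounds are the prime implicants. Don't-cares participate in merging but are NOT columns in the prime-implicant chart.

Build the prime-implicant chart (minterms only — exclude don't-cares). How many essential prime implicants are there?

9

Round 0: 000011✓ 000101✓ 001000✓ 001001✓ 001010✓ 001111 010101✓ 011101✓ 011110 100000✓ 100010✓ 100011✓ 100100✓ 101010✓ 101100✓ 101110✓ 110001✓ 110010✓ 110011✓ 110101✓ 110111✓ 111000✓ 111001✓ 111111✓
Round 1: -00011 -01010 -10101 0-0101 0010-0 00100- 01-101 1-0010✓ 1-0011✓ 10-010 10-100 100-00 1000-0 10001-✓ 101-10 1011-0 11-001 11-111 110-01✓ 110-11✓ 1100-1✓ 11001-✓ 1101-1✓ 11100-
Round 2: 1-001- 110--1
PIs = {-00011, -01010, -10101, 0-0101, 0010-0, 00100-, 001111, 01-101, 011110, 1-001-, 10-010, 10-100, 100-00, 1000-0, 101-10, 1011-0, 11-001, 11-111, 110--1, 11100-}
Coverage chart:
  m3: -00011 ←essential
  m5: 0-0101 ←essential
  m8: 0010-0,00100-
  m9: 00100- ←essential
  m10: -01010,0010-0
  m15: 001111 ←essential
  m29: 01-101 ←essential
  m30: 011110 ←essential
  m32: 100-00,1000-0
  m34: 1-001-,10-010,1000-0
  m35: -00011,1-001-
  m36: 10-100,100-00
  m44: 10-100,1011-0
  m46: 101-10,1011-0
  m49: 11-001,110--1
  m50: 1-001- ←essential
  m51: 1-001-,110--1
  m53: -10101,110--1
  m55: 11-111,110--1
  m56: 11100- ←essential
  m57: 11-001,11100-
  m63: 11-111 ←essential
Essential: -00011, 0-0101, 00100-, 001111, 01-101, 011110, 1-001-, 11-111, 11100-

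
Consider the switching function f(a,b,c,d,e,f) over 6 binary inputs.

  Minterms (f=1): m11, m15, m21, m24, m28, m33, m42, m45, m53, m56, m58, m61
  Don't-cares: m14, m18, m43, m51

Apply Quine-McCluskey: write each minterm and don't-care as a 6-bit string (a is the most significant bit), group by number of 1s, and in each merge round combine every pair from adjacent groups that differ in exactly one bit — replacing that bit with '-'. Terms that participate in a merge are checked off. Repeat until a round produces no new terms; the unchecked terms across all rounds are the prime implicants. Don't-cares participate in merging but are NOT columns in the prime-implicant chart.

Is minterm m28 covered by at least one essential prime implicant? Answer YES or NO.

YES

size-2^0 implicants → 001011(✓)  001110(✓)  001111(✓)  010010  010101(✓)  011000(✓)  011100(✓)  100001  101010(✓)  101011(✓)  101101(✓)  110011  110101(✓)  111000(✓)  111010(✓)  111101(✓)
size-2^1 implicants → -01011  -10101  -11000  001-11  00111-  011-00  1-1010  1-1101  10101-  11-101  1110-0
Unchecked terms (primes): -01011, -10101, -11000, 001-11, 00111-, 010010, 011-00, 1-1010, 1-1101, 100001, 10101-, 11-101, 110011, 1110-0
Minterm coverage:
  m11 ⊆ -01011,001-11
  m15 ⊆ 001-11,00111-
  m21 ⊆ -10101 [E]
  m24 ⊆ -11000,011-00
  m28 ⊆ 011-00 [E]
  m33 ⊆ 100001 [E]
  m42 ⊆ 1-1010,10101-
  m45 ⊆ 1-1101 [E]
  m53 ⊆ -10101,11-101
  m56 ⊆ -11000,1110-0
  m58 ⊆ 1-1010,1110-0
  m61 ⊆ 1-1101,11-101
E = {-10101, 011-00, 1-1101, 100001}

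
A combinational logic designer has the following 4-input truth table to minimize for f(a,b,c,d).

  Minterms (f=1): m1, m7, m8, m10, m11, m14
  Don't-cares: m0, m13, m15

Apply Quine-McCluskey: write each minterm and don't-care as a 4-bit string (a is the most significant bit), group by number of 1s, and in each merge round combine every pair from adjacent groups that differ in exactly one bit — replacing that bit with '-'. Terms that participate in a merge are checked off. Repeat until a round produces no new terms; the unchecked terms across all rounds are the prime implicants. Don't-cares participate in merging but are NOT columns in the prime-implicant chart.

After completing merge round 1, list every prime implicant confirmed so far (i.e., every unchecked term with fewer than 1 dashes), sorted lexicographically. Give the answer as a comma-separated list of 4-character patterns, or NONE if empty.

NONE

size-2^0 implicants → 0000(✓)  0001(✓)  0111(✓)  1000(✓)  1010(✓)  1011(✓)  1101(✓)  1110(✓)  1111(✓)
size-2^1 implicants → -000  -111  000-  1-10(✓)  1-11(✓)  10-0  101-(✓)  11-1  111-(✓)
size-2^2 implicants → 1-1-
Unchecked terms (primes): -000, -111, 000-, 1-1-, 10-0, 11-1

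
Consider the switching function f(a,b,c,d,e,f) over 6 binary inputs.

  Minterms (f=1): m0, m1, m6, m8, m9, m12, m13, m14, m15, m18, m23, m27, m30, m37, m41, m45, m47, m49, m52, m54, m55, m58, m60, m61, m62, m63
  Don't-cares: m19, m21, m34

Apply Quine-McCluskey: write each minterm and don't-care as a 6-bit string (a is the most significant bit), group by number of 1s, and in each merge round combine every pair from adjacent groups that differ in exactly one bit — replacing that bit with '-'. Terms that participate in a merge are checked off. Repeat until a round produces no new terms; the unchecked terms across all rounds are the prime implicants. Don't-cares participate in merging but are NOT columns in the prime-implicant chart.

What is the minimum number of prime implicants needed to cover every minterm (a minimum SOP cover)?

13

[col 0] 000000*, 000001*, 000110*, 001000*, 001001*, 001100*, 001101*, 001110*, 001111*, 010010*, 010011*, 010101*, 010111*, 011011*, 011110*, 100010, 100101*, 101001*, 101101*, 101111*, 110001, 110100*, 110110*, 110111*, 111010*, 111100*, 111101*, 111110*, 111111*
[col 1] -01001*, -01101*, -01111*, -10111, -11110, 0-1110, 00-000*, 00-001*, 00-110, 00000-*, 001-00*, 001-01*, 00100-*, 0011-0*, 0011-1*, 00110-*, 00111-*, 01-011, 010-11, 01001-, 0101-1, 1-1101*, 1-1111*, 10-101, 101-01*, 1011-1*, 11-100*, 11-110*, 11-111*, 1101-0*, 11011-*, 111-10, 1111-0*, 1111-1*, 11110-*, 11111-*
[col 2] -01-01, -011-1, 00-00-, 001-0-, 0011--, 1-11-1, 11-1-0, 11-11-, 1111--
Prime implicants: -01-01, -011-1, -10111, -11110, 0-1110, 00-00-, 00-110, 001-0-, 0011--, 01-011, 010-11, 01001-, 0101-1, 1-11-1, 10-101, 100010, 11-1-0, 11-11-, 110001, 111-10, 1111--
PI chart (minterm → PIs covering it):
  0 | 00-00-  (sole → essential)
  1 | 00-00-  (sole → essential)
  6 | 00-110  (sole → essential)
  8 | 00-00-,001-0-
  9 | -01-01,00-00-,001-0-
  12 | 001-0-,0011--
  13 | -01-01,-011-1,001-0-,0011--
  14 | 0-1110,00-110,0011--
  15 | -011-1,0011--
  18 | 01001-  (sole → essential)
  23 | -10111,010-11,0101-1
  27 | 01-011  (sole → essential)
  30 | -11110,0-1110
  37 | 10-101  (sole → essential)
  41 | -01-01  (sole → essential)
  45 | -01-01,-011-1,1-11-1,10-101
  47 | -011-1,1-11-1
  49 | 110001  (sole → essential)
  52 | 11-1-0  (sole → essential)
  54 | 11-1-0,11-11-
  55 | -10111,11-11-
  58 | 111-10  (sole → essential)
  60 | 11-1-0,1111--
  61 | 1-11-1,1111--
  62 | -11110,11-1-0,11-11-,111-10,1111--
  63 | 1-11-1,11-11-,1111--
Essential prime implicants: -01-01, 00-00-, 00-110, 01-011, 01001-, 10-101, 11-1-0, 110001, 111-10
Petrick residual → -10111, -11110, 0011--, 1-11-1
Minimum SOP uses 13 PIs: b'ce'f + bc'def + bcdef' + a'b'd'e' + a'b'def' + a'b'cd + a'bd'ef + a'bc'd'e + acdf + ab'de'f + abdf' + abc'd'e'f + abcef'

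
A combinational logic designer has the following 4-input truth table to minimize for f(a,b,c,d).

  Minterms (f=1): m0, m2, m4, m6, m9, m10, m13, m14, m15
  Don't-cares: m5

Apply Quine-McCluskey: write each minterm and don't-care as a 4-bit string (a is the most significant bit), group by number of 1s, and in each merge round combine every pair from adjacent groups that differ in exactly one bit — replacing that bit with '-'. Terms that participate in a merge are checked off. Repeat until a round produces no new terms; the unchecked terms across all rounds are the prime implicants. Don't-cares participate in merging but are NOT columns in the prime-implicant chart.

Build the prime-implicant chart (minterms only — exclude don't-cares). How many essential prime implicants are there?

Round 0: 0000✓ 0010✓ 0100✓ 0101✓ 0110✓ 1001✓ 1010✓ 1101✓ 1110✓ 1111✓
Round 1: -010✓ -101 -110✓ 0-00✓ 0-10✓ 00-0✓ 01-0✓ 010- 1-01 1-10✓ 11-1 111-
Round 2: --10 0--0
PIs = {--10, -101, 0--0, 010-, 1-01, 11-1, 111-}
Coverage chart:
  m0: 0--0 ←essential
  m2: --10,0--0
  m4: 0--0,010-
  m6: --10,0--0
  m9: 1-01 ←essential
  m10: --10 ←essential
  m13: -101,1-01,11-1
  m14: --10,111-
  m15: 11-1,111-
Essential: --10, 0--0, 1-01

3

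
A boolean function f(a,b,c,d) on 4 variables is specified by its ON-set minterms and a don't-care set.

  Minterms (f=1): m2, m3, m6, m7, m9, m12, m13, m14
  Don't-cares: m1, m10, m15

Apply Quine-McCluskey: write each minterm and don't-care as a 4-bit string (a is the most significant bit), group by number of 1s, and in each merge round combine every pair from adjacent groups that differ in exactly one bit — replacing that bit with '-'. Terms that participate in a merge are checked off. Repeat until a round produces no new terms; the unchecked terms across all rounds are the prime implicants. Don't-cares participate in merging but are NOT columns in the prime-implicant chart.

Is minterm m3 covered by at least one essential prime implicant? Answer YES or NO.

NO

Round 0: 0001✓ 0010✓ 0011✓ 0110✓ 0111✓ 1001✓ 1010✓ 1100✓ 1101✓ 1110✓ 1111✓
Round 1: -001 -010✓ -110✓ -111✓ 0-10✓ 0-11✓ 00-1 001-✓ 011-✓ 1-01 1-10✓ 11-0✓ 11-1✓ 110-✓ 111-✓
Round 2: --10 -11- 0-1- 11--
PIs = {--10, -001, -11-, 0-1-, 00-1, 1-01, 11--}
Coverage chart:
  m2: --10,0-1-
  m3: 0-1-,00-1
  m6: --10,-11-,0-1-
  m7: -11-,0-1-
  m9: -001,1-01
  m12: 11-- ←essential
  m13: 1-01,11--
  m14: --10,-11-,11--
Essential: 11--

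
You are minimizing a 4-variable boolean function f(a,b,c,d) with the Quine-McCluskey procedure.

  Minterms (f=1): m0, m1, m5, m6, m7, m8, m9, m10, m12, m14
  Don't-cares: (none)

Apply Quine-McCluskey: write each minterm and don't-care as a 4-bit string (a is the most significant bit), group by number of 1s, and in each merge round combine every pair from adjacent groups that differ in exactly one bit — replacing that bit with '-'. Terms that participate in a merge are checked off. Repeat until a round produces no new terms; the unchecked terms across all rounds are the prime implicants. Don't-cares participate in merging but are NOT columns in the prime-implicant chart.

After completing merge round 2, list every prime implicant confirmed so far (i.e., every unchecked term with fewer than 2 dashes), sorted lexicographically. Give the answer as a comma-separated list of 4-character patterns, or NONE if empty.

size-2^0 implicants → 0000(✓)  0001(✓)  0101(✓)  0110(✓)  0111(✓)  1000(✓)  1001(✓)  1010(✓)  1100(✓)  1110(✓)
size-2^1 implicants → -000(✓)  -001(✓)  -110  0-01  000-(✓)  01-1  011-  1-00(✓)  1-10(✓)  10-0(✓)  100-(✓)  11-0(✓)
size-2^2 implicants → -00-  1--0
Unchecked terms (primes): -00-, -110, 0-01, 01-1, 011-, 1--0

-110, 0-01, 01-1, 011-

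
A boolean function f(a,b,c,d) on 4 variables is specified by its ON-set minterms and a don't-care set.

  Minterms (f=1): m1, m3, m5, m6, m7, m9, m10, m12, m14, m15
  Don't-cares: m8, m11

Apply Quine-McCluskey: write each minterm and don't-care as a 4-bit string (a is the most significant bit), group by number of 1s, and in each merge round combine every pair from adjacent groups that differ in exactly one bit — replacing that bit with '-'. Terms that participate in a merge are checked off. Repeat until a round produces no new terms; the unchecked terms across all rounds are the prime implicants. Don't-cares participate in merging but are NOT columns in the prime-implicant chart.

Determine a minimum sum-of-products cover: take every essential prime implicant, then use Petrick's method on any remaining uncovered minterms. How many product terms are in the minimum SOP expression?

4

size-2^0 implicants → 0001(✓)  0011(✓)  0101(✓)  0110(✓)  0111(✓)  1000(✓)  1001(✓)  1010(✓)  1011(✓)  1100(✓)  1110(✓)  1111(✓)
size-2^1 implicants → -001(✓)  -011(✓)  -110(✓)  -111(✓)  0-01(✓)  0-11(✓)  00-1(✓)  01-1(✓)  011-(✓)  1-00(✓)  1-10(✓)  1-11(✓)  10-0(✓)  10-1(✓)  100-(✓)  101-(✓)  11-0(✓)  111-(✓)
size-2^2 implicants → --11  -0-1  -11-  0--1  1--0  1-1-  10--
Unchecked terms (primes): --11, -0-1, -11-, 0--1, 1--0, 1-1-, 10--
Minterm coverage:
  m1 ⊆ -0-1,0--1
  m3 ⊆ --11,-0-1,0--1
  m5 ⊆ 0--1 [E]
  m6 ⊆ -11- [E]
  m7 ⊆ --11,-11-,0--1
  m9 ⊆ -0-1,10--
  m10 ⊆ 1--0,1-1-,10--
  m12 ⊆ 1--0 [E]
  m14 ⊆ -11-,1--0,1-1-
  m15 ⊆ --11,-11-,1-1-
E = {-11-, 0--1, 1--0}
Petrick residual → -0-1
Cover = b'd + bc + a'd + ad'  |cover|=4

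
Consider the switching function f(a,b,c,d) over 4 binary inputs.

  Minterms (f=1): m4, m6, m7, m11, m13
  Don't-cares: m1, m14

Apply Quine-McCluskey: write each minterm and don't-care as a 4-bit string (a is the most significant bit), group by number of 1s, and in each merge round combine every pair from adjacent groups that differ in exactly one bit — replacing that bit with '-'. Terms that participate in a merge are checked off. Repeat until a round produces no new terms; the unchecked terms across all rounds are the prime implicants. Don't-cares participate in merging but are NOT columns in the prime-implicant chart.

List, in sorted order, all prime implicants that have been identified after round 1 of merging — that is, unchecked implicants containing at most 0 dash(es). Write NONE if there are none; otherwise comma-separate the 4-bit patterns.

0001, 1011, 1101

[col 0] 0001, 0100*, 0110*, 0111*, 1011, 1101, 1110*
[col 1] -110, 01-0, 011-
Prime implicants: -110, 0001, 01-0, 011-, 1011, 1101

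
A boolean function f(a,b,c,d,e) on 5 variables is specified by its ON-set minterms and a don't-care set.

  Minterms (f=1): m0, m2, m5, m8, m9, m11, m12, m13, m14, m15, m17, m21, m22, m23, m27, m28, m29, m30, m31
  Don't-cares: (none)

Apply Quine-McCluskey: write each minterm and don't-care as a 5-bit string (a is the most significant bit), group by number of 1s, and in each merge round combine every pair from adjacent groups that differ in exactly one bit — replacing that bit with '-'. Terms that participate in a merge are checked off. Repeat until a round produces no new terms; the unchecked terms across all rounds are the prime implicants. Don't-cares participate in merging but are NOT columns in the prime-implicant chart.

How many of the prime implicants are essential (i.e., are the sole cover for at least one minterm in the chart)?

6

Round 0: 00000✓ 00010✓ 00101✓ 01000✓ 01001✓ 01011✓ 01100✓ 01101✓ 01110✓ 01111✓ 10001✓ 10101✓ 10110✓ 10111✓ 11011✓ 11100✓ 11101✓ 11110✓ 11111✓
Round 1: -0101✓ -1011✓ -1100✓ -1101✓ -1110✓ -1111✓ 0-000 0-101✓ 000-0 01-00✓ 01-01✓ 01-11✓ 010-1✓ 0100-✓ 011-0✓ 011-1✓ 0110-✓ 0111-✓ 1-101✓ 1-110✓ 1-111✓ 10-01 101-1✓ 1011-✓ 11-11✓ 111-0✓ 111-1✓ 1110-✓ 1111-✓
Round 2: --101 -1-11 -11-0✓ -11-1✓ -110-✓ -111-✓ 01--1 01-0- 011--✓ 1-1-1 1-11- 111--✓
Round 3: -11--
PIs = {--101, -1-11, -11--, 0-000, 000-0, 01--1, 01-0-, 1-1-1, 1-11-, 10-01}
Coverage chart:
  m0: 0-000,000-0
  m2: 000-0 ←essential
  m5: --101 ←essential
  m8: 0-000,01-0-
  m9: 01--1,01-0-
  m11: -1-11,01--1
  m12: -11--,01-0-
  m13: --101,-11--,01--1,01-0-
  m14: -11-- ←essential
  m15: -1-11,-11--,01--1
  m17: 10-01 ←essential
  m21: --101,1-1-1,10-01
  m22: 1-11- ←essential
  m23: 1-1-1,1-11-
  m27: -1-11 ←essential
  m28: -11-- ←essential
  m29: --101,-11--,1-1-1
  m30: -11--,1-11-
  m31: -1-11,-11--,1-1-1,1-11-
Essential: --101, -1-11, -11--, 000-0, 1-11-, 10-01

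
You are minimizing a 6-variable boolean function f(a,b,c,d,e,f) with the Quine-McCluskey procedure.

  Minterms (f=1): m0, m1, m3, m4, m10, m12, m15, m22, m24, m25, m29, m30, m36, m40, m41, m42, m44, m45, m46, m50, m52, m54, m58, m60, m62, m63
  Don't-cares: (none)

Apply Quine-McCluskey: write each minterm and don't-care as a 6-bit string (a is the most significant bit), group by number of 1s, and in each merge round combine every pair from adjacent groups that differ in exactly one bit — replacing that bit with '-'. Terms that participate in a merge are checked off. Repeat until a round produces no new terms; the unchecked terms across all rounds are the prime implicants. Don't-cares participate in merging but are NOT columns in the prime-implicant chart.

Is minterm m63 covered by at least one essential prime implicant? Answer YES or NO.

YES

size-2^0 implicants → 000000(✓)  000001(✓)  000011(✓)  000100(✓)  001010(✓)  001100(✓)  001111  010110(✓)  011000(✓)  011001(✓)  011101(✓)  011110(✓)  100100(✓)  101000(✓)  101001(✓)  101010(✓)  101100(✓)  101101(✓)  101110(✓)  110010(✓)  110100(✓)  110110(✓)  111010(✓)  111100(✓)  111110(✓)  111111(✓)
size-2^1 implicants → -00100(✓)  -01010  -01100(✓)  -10110(✓)  -11110(✓)  00-100(✓)  000-00  0000-1  00000-  01-110(✓)  011-01  01100-  1-0100(✓)  1-1010(✓)  1-1100(✓)  1-1110(✓)  10-100(✓)  101-00(✓)  101-01(✓)  101-10(✓)  1010-0(✓)  10100-(✓)  1011-0(✓)  10110-(✓)  11-010(✓)  11-100(✓)  11-110(✓)  110-10(✓)  1101-0(✓)  111-10(✓)  1111-0(✓)  11111-
size-2^2 implicants → -0-100  -1-110  1--100  1-1-10  1-11-0  101--0  101-0-  11--10  11-1-0
Unchecked terms (primes): -0-100, -01010, -1-110, 000-00, 0000-1, 00000-, 001111, 011-01, 01100-, 1--100, 1-1-10, 1-11-0, 101--0, 101-0-, 11--10, 11-1-0, 11111-
Minterm coverage:
  m0 ⊆ 000-00,00000-
  m1 ⊆ 0000-1,00000-
  m3 ⊆ 0000-1 [E]
  m4 ⊆ -0-100,000-00
  m10 ⊆ -01010 [E]
  m12 ⊆ -0-100 [E]
  m15 ⊆ 001111 [E]
  m22 ⊆ -1-110 [E]
  m24 ⊆ 01100- [E]
  m25 ⊆ 011-01,01100-
  m29 ⊆ 011-01 [E]
  m30 ⊆ -1-110 [E]
  m36 ⊆ -0-100,1--100
  m40 ⊆ 101--0,101-0-
  m41 ⊆ 101-0- [E]
  m42 ⊆ -01010,1-1-10,101--0
  m44 ⊆ -0-100,1--100,1-11-0,101--0,101-0-
  m45 ⊆ 101-0- [E]
  m46 ⊆ 1-1-10,1-11-0,101--0
  m50 ⊆ 11--10 [E]
  m52 ⊆ 1--100,11-1-0
  m54 ⊆ -1-110,11--10,11-1-0
  m58 ⊆ 1-1-10,11--10
  m60 ⊆ 1--100,1-11-0,11-1-0
  m62 ⊆ -1-110,1-1-10,1-11-0,11--10,11-1-0,11111-
  m63 ⊆ 11111- [E]
E = {-0-100, -01010, -1-110, 0000-1, 001111, 011-01, 01100-, 101-0-, 11--10, 11111-}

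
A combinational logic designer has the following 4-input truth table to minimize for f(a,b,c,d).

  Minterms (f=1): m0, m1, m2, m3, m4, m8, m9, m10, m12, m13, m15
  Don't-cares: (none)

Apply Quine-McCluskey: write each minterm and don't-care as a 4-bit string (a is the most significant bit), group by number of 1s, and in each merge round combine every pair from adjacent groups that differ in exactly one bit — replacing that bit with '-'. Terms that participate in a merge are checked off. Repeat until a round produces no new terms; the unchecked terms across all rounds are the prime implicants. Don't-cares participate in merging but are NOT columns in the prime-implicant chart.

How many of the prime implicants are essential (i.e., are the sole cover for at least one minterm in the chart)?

4

size-2^0 implicants → 0000(✓)  0001(✓)  0010(✓)  0011(✓)  0100(✓)  1000(✓)  1001(✓)  1010(✓)  1100(✓)  1101(✓)  1111(✓)
size-2^1 implicants → -000(✓)  -001(✓)  -010(✓)  -100(✓)  0-00(✓)  00-0(✓)  00-1(✓)  000-(✓)  001-(✓)  1-00(✓)  1-01(✓)  10-0(✓)  100-(✓)  11-1  110-(✓)
size-2^2 implicants → --00  -0-0  -00-  00--  1-0-
Unchecked terms (primes): --00, -0-0, -00-, 00--, 1-0-, 11-1
Minterm coverage:
  m0 ⊆ --00,-0-0,-00-,00--
  m1 ⊆ -00-,00--
  m2 ⊆ -0-0,00--
  m3 ⊆ 00-- [E]
  m4 ⊆ --00 [E]
  m8 ⊆ --00,-0-0,-00-,1-0-
  m9 ⊆ -00-,1-0-
  m10 ⊆ -0-0 [E]
  m12 ⊆ --00,1-0-
  m13 ⊆ 1-0-,11-1
  m15 ⊆ 11-1 [E]
E = {--00, -0-0, 00--, 11-1}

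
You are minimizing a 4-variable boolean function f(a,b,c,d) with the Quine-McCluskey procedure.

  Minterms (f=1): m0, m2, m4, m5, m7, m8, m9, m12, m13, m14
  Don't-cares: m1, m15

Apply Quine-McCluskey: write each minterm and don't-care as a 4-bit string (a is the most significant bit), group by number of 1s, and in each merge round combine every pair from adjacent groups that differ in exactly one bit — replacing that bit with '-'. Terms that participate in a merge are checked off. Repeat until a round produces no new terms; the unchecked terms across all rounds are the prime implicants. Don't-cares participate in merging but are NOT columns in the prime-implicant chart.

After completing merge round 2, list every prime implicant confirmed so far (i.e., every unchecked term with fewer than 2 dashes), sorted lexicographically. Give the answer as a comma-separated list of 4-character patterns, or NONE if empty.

00-0

size-2^0 implicants → 0000(✓)  0001(✓)  0010(✓)  0100(✓)  0101(✓)  0111(✓)  1000(✓)  1001(✓)  1100(✓)  1101(✓)  1110(✓)  1111(✓)
size-2^1 implicants → -000(✓)  -001(✓)  -100(✓)  -101(✓)  -111(✓)  0-00(✓)  0-01(✓)  00-0  000-(✓)  01-1(✓)  010-(✓)  1-00(✓)  1-01(✓)  100-(✓)  11-0(✓)  11-1(✓)  110-(✓)  111-(✓)
size-2^2 implicants → --00(✓)  --01(✓)  -00-(✓)  -1-1  -10-(✓)  0-0-(✓)  1-0-(✓)  11--
size-2^3 implicants → --0-
Unchecked terms (primes): --0-, -1-1, 00-0, 11--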